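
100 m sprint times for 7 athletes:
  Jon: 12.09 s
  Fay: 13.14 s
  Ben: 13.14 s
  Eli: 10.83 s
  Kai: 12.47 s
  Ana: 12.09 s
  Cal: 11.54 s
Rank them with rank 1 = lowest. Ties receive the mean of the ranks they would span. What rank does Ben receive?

6.5

Sorted (ascending): 10.83, 11.54, 12.09, 12.09, 12.47, 13.14, 13.14
The 2 values of 12.09 occupy positions 3–4 → average rank (3+4)/2 = 3.5.
The 2 values of 13.14 occupy positions 6–7 → average rank (6+7)/2 = 6.5.
Ben has value 13.14 s → rank 6.5.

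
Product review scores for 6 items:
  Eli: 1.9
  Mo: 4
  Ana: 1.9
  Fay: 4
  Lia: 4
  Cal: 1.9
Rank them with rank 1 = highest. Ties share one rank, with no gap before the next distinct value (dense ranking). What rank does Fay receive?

Sorted (descending): 4, 4, 4, 1.9, 1.9, 1.9
The 3 values of 4 share dense rank 1.
The 3 values of 1.9 share dense rank 2.
Fay has value 4 → rank 1.

1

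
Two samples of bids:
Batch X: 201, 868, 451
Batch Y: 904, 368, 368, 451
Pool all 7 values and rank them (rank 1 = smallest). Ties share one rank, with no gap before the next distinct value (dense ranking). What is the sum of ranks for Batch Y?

Sorted (ascending): 201, 368, 368, 451, 451, 868, 904
The 2 values of 368 share dense rank 2.
The 2 values of 451 share dense rank 3.
Remaining distinct values take the next consecutive integers.
Batch Y values → pooled ranks: 904→5, 368→2, 368→2, 451→3
Rank sum = 5 + 2 + 2 + 3 = 12

12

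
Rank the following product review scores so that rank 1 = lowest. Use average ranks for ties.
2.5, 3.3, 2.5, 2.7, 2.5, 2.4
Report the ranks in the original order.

3, 6, 3, 5, 3, 1

Sorted (ascending): 2.4, 2.5, 2.5, 2.5, 2.7, 3.3
The 3 values of 2.5 occupy positions 2–4 → average rank 3.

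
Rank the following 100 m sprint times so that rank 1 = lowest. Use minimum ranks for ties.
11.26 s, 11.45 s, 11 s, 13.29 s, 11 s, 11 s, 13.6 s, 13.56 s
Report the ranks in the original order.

Sorted (ascending): 11, 11, 11, 11.26, 11.45, 13.29, 13.56, 13.6
The 3 values of 11 occupy positions 1–3 → each gets rank 1.

4, 5, 1, 6, 1, 1, 8, 7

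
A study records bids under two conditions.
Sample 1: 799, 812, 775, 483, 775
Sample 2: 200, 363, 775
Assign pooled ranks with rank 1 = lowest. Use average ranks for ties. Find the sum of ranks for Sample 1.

28

Sorted (ascending): 200, 363, 483, 775, 775, 775, 799, 812
The 3 values of 775 occupy positions 4–6 → average rank 5.
Sample 1 values → pooled ranks: 799→7, 812→8, 775→5, 483→3, 775→5
Rank sum = 7 + 8 + 5 + 3 + 5 = 28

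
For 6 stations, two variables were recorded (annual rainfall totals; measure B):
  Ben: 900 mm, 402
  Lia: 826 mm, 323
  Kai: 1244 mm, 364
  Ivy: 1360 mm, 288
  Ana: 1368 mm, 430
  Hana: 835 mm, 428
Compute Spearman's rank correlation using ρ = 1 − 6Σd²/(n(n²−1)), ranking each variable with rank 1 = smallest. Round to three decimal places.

Ranks of variable 1: 3, 1, 4, 5, 6, 2
Ranks of variable 2: 4, 2, 3, 1, 6, 5
d = r₁ − r₂: -1, -1, 1, 4, 0, -3
d²: 1, 1, 1, 16, 0, 9; Σd² = 28
ρ = 1 − 6·28/(6·35) = 1 − 168/210 = 0.200

0.200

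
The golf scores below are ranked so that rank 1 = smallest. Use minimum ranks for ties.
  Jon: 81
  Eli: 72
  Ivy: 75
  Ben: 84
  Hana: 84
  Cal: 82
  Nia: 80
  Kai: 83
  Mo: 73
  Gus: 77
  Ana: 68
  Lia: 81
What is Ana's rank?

1

Sorted (ascending): 68, 72, 73, 75, 77, 80, 81, 81, 82, 83, 84, 84
The 2 values of 81 occupy positions 7–8 → each gets rank 7.
The 2 values of 84 occupy positions 11–12 → each gets rank 11.
Ana has value 68 → rank 1.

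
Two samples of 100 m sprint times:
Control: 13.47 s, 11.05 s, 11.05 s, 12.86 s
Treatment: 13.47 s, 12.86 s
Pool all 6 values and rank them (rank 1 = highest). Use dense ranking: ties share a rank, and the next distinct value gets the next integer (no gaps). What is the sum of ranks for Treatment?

Sorted (descending): 13.47, 13.47, 12.86, 12.86, 11.05, 11.05
The 2 values of 13.47 share dense rank 1.
The 2 values of 12.86 share dense rank 2.
The 2 values of 11.05 share dense rank 3.
Treatment values → pooled ranks: 13.47→1, 12.86→2
Rank sum = 1 + 2 = 3

3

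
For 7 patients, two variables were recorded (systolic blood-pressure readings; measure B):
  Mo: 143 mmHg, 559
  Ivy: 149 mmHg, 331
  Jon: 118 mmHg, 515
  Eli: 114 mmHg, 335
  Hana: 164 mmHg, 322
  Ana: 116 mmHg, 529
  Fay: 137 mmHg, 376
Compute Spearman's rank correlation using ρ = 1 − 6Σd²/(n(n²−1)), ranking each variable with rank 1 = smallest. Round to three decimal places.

-0.429

Ranks of variable 1: 5, 6, 3, 1, 7, 2, 4
Ranks of variable 2: 7, 2, 5, 3, 1, 6, 4
d = r₁ − r₂: -2, 4, -2, -2, 6, -4, 0
d²: 4, 16, 4, 4, 36, 16, 0; Σd² = 80
ρ = 1 − 6·80/(7·48) = 1 − 480/336 = -0.429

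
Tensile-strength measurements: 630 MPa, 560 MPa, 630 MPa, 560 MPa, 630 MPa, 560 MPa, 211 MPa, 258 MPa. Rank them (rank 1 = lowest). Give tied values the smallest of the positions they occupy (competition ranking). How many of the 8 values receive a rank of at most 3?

5

Sorted (ascending): 211, 258, 560, 560, 560, 630, 630, 630
The 3 values of 560 occupy positions 3–5 → each gets rank 3.
The 3 values of 630 occupy positions 6–8 → each gets rank 6.
Ranks ≤ 3: {1, 2, 3, 3, 3} → 5 values.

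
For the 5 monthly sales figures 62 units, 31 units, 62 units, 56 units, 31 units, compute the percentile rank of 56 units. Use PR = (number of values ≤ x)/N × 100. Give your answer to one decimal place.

60.0

N = 5.
Strictly below 56: 2. Equal to 56: 1.
PR = 3/5 × 100 = 60.0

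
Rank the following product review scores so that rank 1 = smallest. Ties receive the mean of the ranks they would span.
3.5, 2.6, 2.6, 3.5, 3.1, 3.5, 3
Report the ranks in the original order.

6, 1.5, 1.5, 6, 4, 6, 3

Sorted (ascending): 2.6, 2.6, 3, 3.1, 3.5, 3.5, 3.5
The 2 values of 2.6 occupy positions 1–2 → average rank (1+2)/2 = 1.5.
The 3 values of 3.5 occupy positions 5–7 → average rank 6.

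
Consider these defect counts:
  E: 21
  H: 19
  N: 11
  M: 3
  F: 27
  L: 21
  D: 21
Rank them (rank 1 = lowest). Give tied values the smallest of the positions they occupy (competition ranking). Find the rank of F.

Sorted (ascending): 3, 11, 19, 21, 21, 21, 27
The 3 values of 21 occupy positions 4–6 → each gets rank 4.
F has value 27 → rank 7.

7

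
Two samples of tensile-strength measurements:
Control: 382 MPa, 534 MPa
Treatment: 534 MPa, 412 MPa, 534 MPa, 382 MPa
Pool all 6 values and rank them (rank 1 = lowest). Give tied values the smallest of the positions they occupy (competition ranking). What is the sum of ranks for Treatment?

12

Sorted (ascending): 382, 382, 412, 534, 534, 534
The 2 values of 382 occupy positions 1–2 → each gets rank 1.
The 3 values of 534 occupy positions 4–6 → each gets rank 4.
Treatment values → pooled ranks: 534→4, 412→3, 534→4, 382→1
Rank sum = 4 + 3 + 4 + 1 = 12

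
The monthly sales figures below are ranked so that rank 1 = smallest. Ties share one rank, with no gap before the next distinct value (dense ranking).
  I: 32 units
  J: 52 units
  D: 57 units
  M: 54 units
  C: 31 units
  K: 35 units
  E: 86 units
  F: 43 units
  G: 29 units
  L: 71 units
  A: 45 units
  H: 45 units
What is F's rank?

5

Sorted (ascending): 29, 31, 32, 35, 43, 45, 45, 52, 54, 57, 71, 86
The 2 values of 45 share dense rank 6.
Remaining distinct values take the next consecutive integers.
F has value 43 units → rank 5.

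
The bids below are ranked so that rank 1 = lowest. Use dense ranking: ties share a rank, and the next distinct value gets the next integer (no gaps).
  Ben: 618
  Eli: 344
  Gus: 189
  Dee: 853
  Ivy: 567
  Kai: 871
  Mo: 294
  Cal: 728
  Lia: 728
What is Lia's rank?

Sorted (ascending): 189, 294, 344, 567, 618, 728, 728, 853, 871
The 2 values of 728 share dense rank 6.
Remaining distinct values take the next consecutive integers.
Lia has value 728 → rank 6.

6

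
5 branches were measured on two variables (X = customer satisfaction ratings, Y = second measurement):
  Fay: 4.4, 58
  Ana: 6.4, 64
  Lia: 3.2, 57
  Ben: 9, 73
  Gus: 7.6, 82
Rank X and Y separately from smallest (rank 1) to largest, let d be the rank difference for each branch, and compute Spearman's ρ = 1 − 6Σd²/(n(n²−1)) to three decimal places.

Ranks of variable 1: 2, 3, 1, 5, 4
Ranks of variable 2: 2, 3, 1, 4, 5
d = r₁ − r₂: 0, 0, 0, 1, -1
d²: 0, 0, 0, 1, 1; Σd² = 2
ρ = 1 − 6·2/(5·24) = 1 − 12/120 = 0.900

0.900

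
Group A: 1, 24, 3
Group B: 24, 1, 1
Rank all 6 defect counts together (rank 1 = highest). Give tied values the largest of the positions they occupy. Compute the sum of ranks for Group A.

Sorted (descending): 24, 24, 3, 1, 1, 1
The 2 values of 24 occupy positions 1–2 → each gets rank 2.
The 3 values of 1 occupy positions 4–6 → each gets rank 6.
Group A values → pooled ranks: 1→6, 24→2, 3→3
Rank sum = 6 + 2 + 3 = 11

11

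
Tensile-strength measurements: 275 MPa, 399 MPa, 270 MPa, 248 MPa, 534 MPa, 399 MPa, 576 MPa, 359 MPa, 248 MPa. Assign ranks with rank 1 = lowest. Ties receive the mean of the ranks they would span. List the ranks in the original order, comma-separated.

4, 6.5, 3, 1.5, 8, 6.5, 9, 5, 1.5

Sorted (ascending): 248, 248, 270, 275, 359, 399, 399, 534, 576
The 2 values of 248 occupy positions 1–2 → average rank (1+2)/2 = 1.5.
The 2 values of 399 occupy positions 6–7 → average rank (6+7)/2 = 6.5.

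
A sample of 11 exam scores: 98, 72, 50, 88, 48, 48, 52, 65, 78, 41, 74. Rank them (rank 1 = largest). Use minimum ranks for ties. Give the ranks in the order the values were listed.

1, 5, 8, 2, 9, 9, 7, 6, 3, 11, 4

Sorted (descending): 98, 88, 78, 74, 72, 65, 52, 50, 48, 48, 41
The 2 values of 48 occupy positions 9–10 → each gets rank 9.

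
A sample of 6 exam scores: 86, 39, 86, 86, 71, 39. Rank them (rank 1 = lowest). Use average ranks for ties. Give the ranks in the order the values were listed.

5, 1.5, 5, 5, 3, 1.5

Sorted (ascending): 39, 39, 71, 86, 86, 86
The 2 values of 39 occupy positions 1–2 → average rank (1+2)/2 = 1.5.
The 3 values of 86 occupy positions 4–6 → average rank 5.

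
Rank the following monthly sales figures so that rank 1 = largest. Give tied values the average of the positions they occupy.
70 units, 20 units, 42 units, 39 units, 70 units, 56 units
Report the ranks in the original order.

1.5, 6, 4, 5, 1.5, 3

Sorted (descending): 70, 70, 56, 42, 39, 20
The 2 values of 70 occupy positions 1–2 → average rank (1+2)/2 = 1.5.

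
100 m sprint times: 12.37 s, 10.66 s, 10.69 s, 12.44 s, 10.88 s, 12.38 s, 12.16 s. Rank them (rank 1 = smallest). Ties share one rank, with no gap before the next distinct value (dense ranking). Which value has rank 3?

Sorted (ascending): 10.66, 10.69, 10.88, 12.16, 12.37, 12.38, 12.44
No ties — each value takes its position as its rank.
Rank 3 → value 10.88.

10.88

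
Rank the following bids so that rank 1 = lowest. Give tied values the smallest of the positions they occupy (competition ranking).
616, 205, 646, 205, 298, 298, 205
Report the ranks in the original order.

6, 1, 7, 1, 4, 4, 1

Sorted (ascending): 205, 205, 205, 298, 298, 616, 646
The 3 values of 205 occupy positions 1–3 → each gets rank 1.
The 2 values of 298 occupy positions 4–5 → each gets rank 4.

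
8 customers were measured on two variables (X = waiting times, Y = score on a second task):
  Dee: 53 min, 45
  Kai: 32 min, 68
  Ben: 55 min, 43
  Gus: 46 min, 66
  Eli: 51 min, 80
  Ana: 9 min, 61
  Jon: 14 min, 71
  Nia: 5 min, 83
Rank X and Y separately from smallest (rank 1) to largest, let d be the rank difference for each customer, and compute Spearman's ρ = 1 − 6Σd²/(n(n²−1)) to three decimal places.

-0.619

Ranks of variable 1: 7, 4, 8, 5, 6, 2, 3, 1
Ranks of variable 2: 2, 5, 1, 4, 7, 3, 6, 8
d = r₁ − r₂: 5, -1, 7, 1, -1, -1, -3, -7
d²: 25, 1, 49, 1, 1, 1, 9, 49; Σd² = 136
ρ = 1 − 6·136/(8·63) = 1 − 816/504 = -0.619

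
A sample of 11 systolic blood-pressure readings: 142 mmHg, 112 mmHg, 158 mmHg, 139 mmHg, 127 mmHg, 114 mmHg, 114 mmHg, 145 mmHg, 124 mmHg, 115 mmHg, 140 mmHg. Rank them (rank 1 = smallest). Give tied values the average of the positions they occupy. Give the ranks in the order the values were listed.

Sorted (ascending): 112, 114, 114, 115, 124, 127, 139, 140, 142, 145, 158
The 2 values of 114 occupy positions 2–3 → average rank (2+3)/2 = 2.5.

9, 1, 11, 7, 6, 2.5, 2.5, 10, 5, 4, 8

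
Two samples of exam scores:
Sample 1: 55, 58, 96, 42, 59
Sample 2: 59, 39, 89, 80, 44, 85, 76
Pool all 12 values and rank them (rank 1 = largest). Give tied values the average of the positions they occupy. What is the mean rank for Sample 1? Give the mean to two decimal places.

Sorted (descending): 96, 89, 85, 80, 76, 59, 59, 58, 55, 44, 42, 39
The 2 values of 59 occupy positions 6–7 → average rank (6+7)/2 = 6.5.
Sample 1 values → pooled ranks: 55→9, 58→8, 96→1, 42→11, 59→6.5
Mean rank = (9 + 8 + 1 + 11 + 6.5) / 5 = 7.10

7.10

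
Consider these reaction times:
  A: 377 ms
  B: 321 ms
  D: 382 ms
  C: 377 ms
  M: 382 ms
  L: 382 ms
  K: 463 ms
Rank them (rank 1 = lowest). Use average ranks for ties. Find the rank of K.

Sorted (ascending): 321, 377, 377, 382, 382, 382, 463
The 2 values of 377 occupy positions 2–3 → average rank (2+3)/2 = 2.5.
The 3 values of 382 occupy positions 4–6 → average rank 5.
K has value 463 ms → rank 7.

7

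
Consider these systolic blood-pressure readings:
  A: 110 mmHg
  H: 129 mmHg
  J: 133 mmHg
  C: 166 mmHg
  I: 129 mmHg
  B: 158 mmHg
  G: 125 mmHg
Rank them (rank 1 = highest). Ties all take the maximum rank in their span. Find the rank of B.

Sorted (descending): 166, 158, 133, 129, 129, 125, 110
The 2 values of 129 occupy positions 4–5 → each gets rank 5.
B has value 158 mmHg → rank 2.

2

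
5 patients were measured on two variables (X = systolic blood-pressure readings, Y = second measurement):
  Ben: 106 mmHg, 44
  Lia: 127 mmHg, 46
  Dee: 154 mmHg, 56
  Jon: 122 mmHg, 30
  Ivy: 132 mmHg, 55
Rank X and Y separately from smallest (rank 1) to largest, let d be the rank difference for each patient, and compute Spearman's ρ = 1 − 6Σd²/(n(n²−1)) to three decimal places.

Ranks of variable 1: 1, 3, 5, 2, 4
Ranks of variable 2: 2, 3, 5, 1, 4
d = r₁ − r₂: -1, 0, 0, 1, 0
d²: 1, 0, 0, 1, 0; Σd² = 2
ρ = 1 − 6·2/(5·24) = 1 − 12/120 = 0.900

0.900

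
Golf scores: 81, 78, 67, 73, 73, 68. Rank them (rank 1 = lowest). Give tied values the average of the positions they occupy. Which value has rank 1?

67

Sorted (ascending): 67, 68, 73, 73, 78, 81
The 2 values of 73 occupy positions 3–4 → average rank (3+4)/2 = 3.5.
Rank 1 → value 67.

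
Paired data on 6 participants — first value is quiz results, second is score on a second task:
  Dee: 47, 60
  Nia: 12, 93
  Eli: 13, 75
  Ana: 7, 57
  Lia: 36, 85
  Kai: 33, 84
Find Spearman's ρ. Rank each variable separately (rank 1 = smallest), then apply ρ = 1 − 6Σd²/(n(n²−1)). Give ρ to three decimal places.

0.086

Ranks of variable 1: 6, 2, 3, 1, 5, 4
Ranks of variable 2: 2, 6, 3, 1, 5, 4
d = r₁ − r₂: 4, -4, 0, 0, 0, 0
d²: 16, 16, 0, 0, 0, 0; Σd² = 32
ρ = 1 − 6·32/(6·35) = 1 − 192/210 = 0.086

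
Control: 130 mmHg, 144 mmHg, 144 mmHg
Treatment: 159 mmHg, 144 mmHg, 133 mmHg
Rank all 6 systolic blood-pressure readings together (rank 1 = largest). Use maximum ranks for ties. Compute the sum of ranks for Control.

Sorted (descending): 159, 144, 144, 144, 133, 130
The 3 values of 144 occupy positions 2–4 → each gets rank 4.
Control values → pooled ranks: 130→6, 144→4, 144→4
Rank sum = 6 + 4 + 4 = 14

14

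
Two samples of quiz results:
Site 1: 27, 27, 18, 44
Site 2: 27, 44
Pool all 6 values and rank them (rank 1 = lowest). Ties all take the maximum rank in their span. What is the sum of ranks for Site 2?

Sorted (ascending): 18, 27, 27, 27, 44, 44
The 3 values of 27 occupy positions 2–4 → each gets rank 4.
The 2 values of 44 occupy positions 5–6 → each gets rank 6.
Site 2 values → pooled ranks: 27→4, 44→6
Rank sum = 4 + 6 = 10

10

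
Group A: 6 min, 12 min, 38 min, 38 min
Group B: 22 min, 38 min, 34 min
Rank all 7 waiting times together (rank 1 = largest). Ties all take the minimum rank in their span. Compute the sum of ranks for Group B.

Sorted (descending): 38, 38, 38, 34, 22, 12, 6
The 3 values of 38 occupy positions 1–3 → each gets rank 1.
Group B values → pooled ranks: 22→5, 38→1, 34→4
Rank sum = 5 + 1 + 4 = 10

10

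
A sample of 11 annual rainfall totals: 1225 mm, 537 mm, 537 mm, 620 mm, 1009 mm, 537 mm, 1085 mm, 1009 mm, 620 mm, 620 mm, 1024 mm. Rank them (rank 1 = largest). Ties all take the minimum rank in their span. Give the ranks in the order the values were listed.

1, 9, 9, 6, 4, 9, 2, 4, 6, 6, 3

Sorted (descending): 1225, 1085, 1024, 1009, 1009, 620, 620, 620, 537, 537, 537
The 2 values of 1009 occupy positions 4–5 → each gets rank 4.
The 3 values of 620 occupy positions 6–8 → each gets rank 6.
The 3 values of 537 occupy positions 9–11 → each gets rank 9.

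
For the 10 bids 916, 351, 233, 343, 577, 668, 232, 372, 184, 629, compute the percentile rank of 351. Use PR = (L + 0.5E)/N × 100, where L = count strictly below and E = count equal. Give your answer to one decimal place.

45.0

N = 10.
Strictly below 351: 4. Equal to 351: 1.
PR = (4 + 0.5·1)/10 × 100 = 45.0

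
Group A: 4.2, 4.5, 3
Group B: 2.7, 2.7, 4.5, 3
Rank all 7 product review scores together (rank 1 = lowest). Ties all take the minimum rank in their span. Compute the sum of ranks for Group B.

11

Sorted (ascending): 2.7, 2.7, 3, 3, 4.2, 4.5, 4.5
The 2 values of 2.7 occupy positions 1–2 → each gets rank 1.
The 2 values of 3 occupy positions 3–4 → each gets rank 3.
The 2 values of 4.5 occupy positions 6–7 → each gets rank 6.
Group B values → pooled ranks: 2.7→1, 2.7→1, 4.5→6, 3→3
Rank sum = 1 + 1 + 6 + 3 = 11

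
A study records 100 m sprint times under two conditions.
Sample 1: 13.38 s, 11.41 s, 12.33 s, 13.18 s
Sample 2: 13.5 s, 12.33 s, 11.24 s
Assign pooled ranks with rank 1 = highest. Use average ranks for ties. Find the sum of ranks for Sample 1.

Sorted (descending): 13.5, 13.38, 13.18, 12.33, 12.33, 11.41, 11.24
The 2 values of 12.33 occupy positions 4–5 → average rank (4+5)/2 = 4.5.
Sample 1 values → pooled ranks: 13.38→2, 11.41→6, 12.33→4.5, 13.18→3
Rank sum = 2 + 6 + 4.5 + 3 = 15.5

15.5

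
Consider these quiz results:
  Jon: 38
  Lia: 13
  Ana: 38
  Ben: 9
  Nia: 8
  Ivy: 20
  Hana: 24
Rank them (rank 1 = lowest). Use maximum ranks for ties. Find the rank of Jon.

7

Sorted (ascending): 8, 9, 13, 20, 24, 38, 38
The 2 values of 38 occupy positions 6–7 → each gets rank 7.
Jon has value 38 → rank 7.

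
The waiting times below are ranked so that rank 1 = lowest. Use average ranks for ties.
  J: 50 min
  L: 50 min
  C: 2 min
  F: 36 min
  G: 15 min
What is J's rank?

4.5

Sorted (ascending): 2, 15, 36, 50, 50
The 2 values of 50 occupy positions 4–5 → average rank (4+5)/2 = 4.5.
J has value 50 min → rank 4.5.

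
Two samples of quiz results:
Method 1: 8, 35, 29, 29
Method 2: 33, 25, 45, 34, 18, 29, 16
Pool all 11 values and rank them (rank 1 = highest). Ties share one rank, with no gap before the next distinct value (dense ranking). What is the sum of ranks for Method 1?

21

Sorted (descending): 45, 35, 34, 33, 29, 29, 29, 25, 18, 16, 8
The 3 values of 29 share dense rank 5.
Remaining distinct values take the next consecutive integers.
Method 1 values → pooled ranks: 8→9, 35→2, 29→5, 29→5
Rank sum = 9 + 2 + 5 + 5 = 21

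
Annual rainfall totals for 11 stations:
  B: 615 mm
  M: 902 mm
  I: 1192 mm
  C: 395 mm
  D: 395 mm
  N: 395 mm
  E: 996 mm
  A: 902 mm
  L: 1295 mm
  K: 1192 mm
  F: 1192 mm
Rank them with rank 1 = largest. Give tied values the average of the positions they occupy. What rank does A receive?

6.5

Sorted (descending): 1295, 1192, 1192, 1192, 996, 902, 902, 615, 395, 395, 395
The 3 values of 1192 occupy positions 2–4 → average rank 3.
The 2 values of 902 occupy positions 6–7 → average rank (6+7)/2 = 6.5.
The 3 values of 395 occupy positions 9–11 → average rank 10.
A has value 902 mm → rank 6.5.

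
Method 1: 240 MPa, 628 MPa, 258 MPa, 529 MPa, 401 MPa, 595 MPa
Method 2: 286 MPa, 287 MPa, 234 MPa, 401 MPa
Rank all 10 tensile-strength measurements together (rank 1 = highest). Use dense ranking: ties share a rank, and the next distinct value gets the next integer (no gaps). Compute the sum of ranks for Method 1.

25

Sorted (descending): 628, 595, 529, 401, 401, 287, 286, 258, 240, 234
The 2 values of 401 share dense rank 4.
Remaining distinct values take the next consecutive integers.
Method 1 values → pooled ranks: 240→8, 628→1, 258→7, 529→3, 401→4, 595→2
Rank sum = 8 + 1 + 7 + 3 + 4 + 2 = 25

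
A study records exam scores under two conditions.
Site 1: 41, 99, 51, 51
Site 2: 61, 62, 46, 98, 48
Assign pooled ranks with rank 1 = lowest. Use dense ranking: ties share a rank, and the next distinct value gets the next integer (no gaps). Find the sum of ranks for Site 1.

Sorted (ascending): 41, 46, 48, 51, 51, 61, 62, 98, 99
The 2 values of 51 share dense rank 4.
Remaining distinct values take the next consecutive integers.
Site 1 values → pooled ranks: 41→1, 99→8, 51→4, 51→4
Rank sum = 1 + 8 + 4 + 4 = 17

17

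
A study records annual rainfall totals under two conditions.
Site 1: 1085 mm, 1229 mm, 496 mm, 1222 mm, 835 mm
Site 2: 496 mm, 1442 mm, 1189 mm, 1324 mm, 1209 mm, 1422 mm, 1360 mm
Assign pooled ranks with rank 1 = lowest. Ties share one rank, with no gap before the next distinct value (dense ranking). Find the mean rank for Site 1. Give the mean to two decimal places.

3.80

Sorted (ascending): 496, 496, 835, 1085, 1189, 1209, 1222, 1229, 1324, 1360, 1422, 1442
The 2 values of 496 share dense rank 1.
Remaining distinct values take the next consecutive integers.
Site 1 values → pooled ranks: 1085→3, 1229→7, 496→1, 1222→6, 835→2
Mean rank = (3 + 7 + 1 + 6 + 2) / 5 = 3.80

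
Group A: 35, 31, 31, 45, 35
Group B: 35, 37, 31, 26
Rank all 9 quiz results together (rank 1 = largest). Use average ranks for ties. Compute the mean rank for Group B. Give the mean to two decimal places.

Sorted (descending): 45, 37, 35, 35, 35, 31, 31, 31, 26
The 3 values of 35 occupy positions 3–5 → average rank 4.
The 3 values of 31 occupy positions 6–8 → average rank 7.
Group B values → pooled ranks: 35→4, 37→2, 31→7, 26→9
Mean rank = (4 + 2 + 7 + 9) / 4 = 5.50

5.50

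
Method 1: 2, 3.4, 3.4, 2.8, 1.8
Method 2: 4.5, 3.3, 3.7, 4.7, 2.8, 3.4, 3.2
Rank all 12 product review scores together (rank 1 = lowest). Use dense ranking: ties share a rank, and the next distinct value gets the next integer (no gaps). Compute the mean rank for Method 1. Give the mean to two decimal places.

3.60

Sorted (ascending): 1.8, 2, 2.8, 2.8, 3.2, 3.3, 3.4, 3.4, 3.4, 3.7, 4.5, 4.7
The 2 values of 2.8 share dense rank 3.
The 3 values of 3.4 share dense rank 6.
Remaining distinct values take the next consecutive integers.
Method 1 values → pooled ranks: 2→2, 3.4→6, 3.4→6, 2.8→3, 1.8→1
Mean rank = (2 + 6 + 6 + 3 + 1) / 5 = 3.60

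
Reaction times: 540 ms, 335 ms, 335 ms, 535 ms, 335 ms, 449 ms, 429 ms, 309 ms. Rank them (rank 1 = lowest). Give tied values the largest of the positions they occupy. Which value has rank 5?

Sorted (ascending): 309, 335, 335, 335, 429, 449, 535, 540
The 3 values of 335 occupy positions 2–4 → each gets rank 4.
Rank 5 → value 429.

429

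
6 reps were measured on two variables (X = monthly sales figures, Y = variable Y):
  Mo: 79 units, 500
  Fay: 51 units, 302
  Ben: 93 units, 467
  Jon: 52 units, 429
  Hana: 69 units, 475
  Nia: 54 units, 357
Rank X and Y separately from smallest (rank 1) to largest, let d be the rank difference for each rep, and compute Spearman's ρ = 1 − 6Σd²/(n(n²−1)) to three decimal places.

Ranks of variable 1: 5, 1, 6, 2, 4, 3
Ranks of variable 2: 6, 1, 4, 3, 5, 2
d = r₁ − r₂: -1, 0, 2, -1, -1, 1
d²: 1, 0, 4, 1, 1, 1; Σd² = 8
ρ = 1 − 6·8/(6·35) = 1 − 48/210 = 0.771

0.771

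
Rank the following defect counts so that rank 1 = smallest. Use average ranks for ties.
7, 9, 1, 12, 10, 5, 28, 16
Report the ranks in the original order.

3, 4, 1, 6, 5, 2, 8, 7

Sorted (ascending): 1, 5, 7, 9, 10, 12, 16, 28
No ties — each value takes its position as its rank.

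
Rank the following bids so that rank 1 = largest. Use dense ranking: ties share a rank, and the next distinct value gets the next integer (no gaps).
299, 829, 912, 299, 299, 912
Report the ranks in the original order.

Sorted (descending): 912, 912, 829, 299, 299, 299
The 2 values of 912 share dense rank 1.
The 3 values of 299 share dense rank 3.
Remaining distinct values take the next consecutive integers.

3, 2, 1, 3, 3, 1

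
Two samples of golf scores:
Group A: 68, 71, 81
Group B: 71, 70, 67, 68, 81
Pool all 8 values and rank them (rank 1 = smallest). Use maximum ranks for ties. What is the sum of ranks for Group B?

22

Sorted (ascending): 67, 68, 68, 70, 71, 71, 81, 81
The 2 values of 68 occupy positions 2–3 → each gets rank 3.
The 2 values of 71 occupy positions 5–6 → each gets rank 6.
The 2 values of 81 occupy positions 7–8 → each gets rank 8.
Group B values → pooled ranks: 71→6, 70→4, 67→1, 68→3, 81→8
Rank sum = 6 + 4 + 1 + 3 + 8 = 22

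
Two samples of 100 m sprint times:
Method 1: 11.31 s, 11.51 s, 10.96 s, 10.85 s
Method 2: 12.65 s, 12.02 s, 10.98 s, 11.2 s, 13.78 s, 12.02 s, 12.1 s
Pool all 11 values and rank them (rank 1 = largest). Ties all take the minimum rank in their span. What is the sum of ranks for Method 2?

31

Sorted (descending): 13.78, 12.65, 12.1, 12.02, 12.02, 11.51, 11.31, 11.2, 10.98, 10.96, 10.85
The 2 values of 12.02 occupy positions 4–5 → each gets rank 4.
Method 2 values → pooled ranks: 12.65→2, 12.02→4, 10.98→9, 11.2→8, 13.78→1, 12.02→4, 12.1→3
Rank sum = 2 + 4 + 9 + 8 + 1 + 4 + 3 = 31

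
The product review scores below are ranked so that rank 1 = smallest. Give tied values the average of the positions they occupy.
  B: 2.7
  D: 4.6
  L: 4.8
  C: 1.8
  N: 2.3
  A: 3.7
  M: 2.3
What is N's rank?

Sorted (ascending): 1.8, 2.3, 2.3, 2.7, 3.7, 4.6, 4.8
The 2 values of 2.3 occupy positions 2–3 → average rank (2+3)/2 = 2.5.
N has value 2.3 → rank 2.5.

2.5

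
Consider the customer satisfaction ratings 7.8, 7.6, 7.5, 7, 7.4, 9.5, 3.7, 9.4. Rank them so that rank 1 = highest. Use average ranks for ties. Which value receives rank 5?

7.5

Sorted (descending): 9.5, 9.4, 7.8, 7.6, 7.5, 7.4, 7, 3.7
No ties — each value takes its position as its rank.
Rank 5 → value 7.5.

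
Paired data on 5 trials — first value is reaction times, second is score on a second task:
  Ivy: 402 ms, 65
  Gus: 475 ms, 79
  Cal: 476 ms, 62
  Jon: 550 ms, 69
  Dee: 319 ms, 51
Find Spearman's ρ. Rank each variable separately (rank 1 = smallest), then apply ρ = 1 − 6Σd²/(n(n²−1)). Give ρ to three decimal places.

0.500

Ranks of variable 1: 2, 3, 4, 5, 1
Ranks of variable 2: 3, 5, 2, 4, 1
d = r₁ − r₂: -1, -2, 2, 1, 0
d²: 1, 4, 4, 1, 0; Σd² = 10
ρ = 1 − 6·10/(5·24) = 1 − 60/120 = 0.500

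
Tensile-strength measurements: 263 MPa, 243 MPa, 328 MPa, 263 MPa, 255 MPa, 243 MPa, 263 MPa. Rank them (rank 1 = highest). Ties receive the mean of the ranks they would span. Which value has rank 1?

328

Sorted (descending): 328, 263, 263, 263, 255, 243, 243
The 3 values of 263 occupy positions 2–4 → average rank 3.
The 2 values of 243 occupy positions 6–7 → average rank (6+7)/2 = 6.5.
Rank 1 → value 328.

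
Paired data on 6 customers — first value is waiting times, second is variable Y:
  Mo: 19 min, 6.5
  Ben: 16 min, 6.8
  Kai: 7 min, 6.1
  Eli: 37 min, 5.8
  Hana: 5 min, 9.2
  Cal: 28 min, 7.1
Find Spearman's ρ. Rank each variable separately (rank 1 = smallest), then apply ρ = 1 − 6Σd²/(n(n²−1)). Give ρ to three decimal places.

-0.486

Ranks of variable 1: 4, 3, 2, 6, 1, 5
Ranks of variable 2: 3, 4, 2, 1, 6, 5
d = r₁ − r₂: 1, -1, 0, 5, -5, 0
d²: 1, 1, 0, 25, 25, 0; Σd² = 52
ρ = 1 − 6·52/(6·35) = 1 − 312/210 = -0.486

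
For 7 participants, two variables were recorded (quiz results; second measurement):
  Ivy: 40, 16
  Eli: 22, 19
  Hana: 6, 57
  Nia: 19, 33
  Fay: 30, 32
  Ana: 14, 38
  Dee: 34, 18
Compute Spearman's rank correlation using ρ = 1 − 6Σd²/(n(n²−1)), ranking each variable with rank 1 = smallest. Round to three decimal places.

-0.964

Ranks of variable 1: 7, 4, 1, 3, 5, 2, 6
Ranks of variable 2: 1, 3, 7, 5, 4, 6, 2
d = r₁ − r₂: 6, 1, -6, -2, 1, -4, 4
d²: 36, 1, 36, 4, 1, 16, 16; Σd² = 110
ρ = 1 − 6·110/(7·48) = 1 − 660/336 = -0.964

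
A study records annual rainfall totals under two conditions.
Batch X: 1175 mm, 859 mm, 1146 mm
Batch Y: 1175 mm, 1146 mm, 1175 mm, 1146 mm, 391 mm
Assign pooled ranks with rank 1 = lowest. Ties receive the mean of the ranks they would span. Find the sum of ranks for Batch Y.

23

Sorted (ascending): 391, 859, 1146, 1146, 1146, 1175, 1175, 1175
The 3 values of 1146 occupy positions 3–5 → average rank 4.
The 3 values of 1175 occupy positions 6–8 → average rank 7.
Batch Y values → pooled ranks: 1175→7, 1146→4, 1175→7, 1146→4, 391→1
Rank sum = 7 + 4 + 7 + 4 + 1 = 23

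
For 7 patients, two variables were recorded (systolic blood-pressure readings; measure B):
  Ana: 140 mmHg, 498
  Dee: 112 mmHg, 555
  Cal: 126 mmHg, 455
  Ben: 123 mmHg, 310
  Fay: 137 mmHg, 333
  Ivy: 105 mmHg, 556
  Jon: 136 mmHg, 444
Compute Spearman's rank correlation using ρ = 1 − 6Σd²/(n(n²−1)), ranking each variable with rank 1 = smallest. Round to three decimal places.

Ranks of variable 1: 7, 2, 4, 3, 6, 1, 5
Ranks of variable 2: 5, 6, 4, 1, 2, 7, 3
d = r₁ − r₂: 2, -4, 0, 2, 4, -6, 2
d²: 4, 16, 0, 4, 16, 36, 4; Σd² = 80
ρ = 1 − 6·80/(7·48) = 1 − 480/336 = -0.429

-0.429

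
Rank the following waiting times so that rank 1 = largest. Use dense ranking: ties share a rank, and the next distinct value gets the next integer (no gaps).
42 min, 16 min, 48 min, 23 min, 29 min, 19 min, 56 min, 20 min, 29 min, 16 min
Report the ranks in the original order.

3, 8, 2, 5, 4, 7, 1, 6, 4, 8

Sorted (descending): 56, 48, 42, 29, 29, 23, 20, 19, 16, 16
The 2 values of 29 share dense rank 4.
The 2 values of 16 share dense rank 8.
Remaining distinct values take the next consecutive integers.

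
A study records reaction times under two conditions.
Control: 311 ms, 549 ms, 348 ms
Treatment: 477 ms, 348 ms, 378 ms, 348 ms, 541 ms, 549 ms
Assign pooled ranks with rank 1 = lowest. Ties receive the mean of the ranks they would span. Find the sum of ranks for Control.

Sorted (ascending): 311, 348, 348, 348, 378, 477, 541, 549, 549
The 3 values of 348 occupy positions 2–4 → average rank 3.
The 2 values of 549 occupy positions 8–9 → average rank (8+9)/2 = 8.5.
Control values → pooled ranks: 311→1, 549→8.5, 348→3
Rank sum = 1 + 8.5 + 3 = 12.5

12.5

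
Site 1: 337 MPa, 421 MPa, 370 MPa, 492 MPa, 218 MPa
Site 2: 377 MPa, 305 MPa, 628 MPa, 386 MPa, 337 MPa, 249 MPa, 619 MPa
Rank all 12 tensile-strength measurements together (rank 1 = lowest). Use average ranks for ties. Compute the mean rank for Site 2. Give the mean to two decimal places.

Sorted (ascending): 218, 249, 305, 337, 337, 370, 377, 386, 421, 492, 619, 628
The 2 values of 337 occupy positions 4–5 → average rank (4+5)/2 = 4.5.
Site 2 values → pooled ranks: 377→7, 305→3, 628→12, 386→8, 337→4.5, 249→2, 619→11
Mean rank = (7 + 3 + 12 + 8 + 4.5 + 2 + 11) / 7 = 6.79

6.79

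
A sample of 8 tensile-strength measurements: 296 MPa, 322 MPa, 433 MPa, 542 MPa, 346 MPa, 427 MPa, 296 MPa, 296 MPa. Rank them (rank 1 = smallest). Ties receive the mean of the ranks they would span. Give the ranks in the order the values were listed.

2, 4, 7, 8, 5, 6, 2, 2

Sorted (ascending): 296, 296, 296, 322, 346, 427, 433, 542
The 3 values of 296 occupy positions 1–3 → average rank 2.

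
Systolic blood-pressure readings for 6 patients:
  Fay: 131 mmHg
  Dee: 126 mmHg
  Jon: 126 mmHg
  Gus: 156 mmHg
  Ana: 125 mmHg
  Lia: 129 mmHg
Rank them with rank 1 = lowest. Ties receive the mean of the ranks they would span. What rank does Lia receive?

4

Sorted (ascending): 125, 126, 126, 129, 131, 156
The 2 values of 126 occupy positions 2–3 → average rank (2+3)/2 = 2.5.
Lia has value 129 mmHg → rank 4.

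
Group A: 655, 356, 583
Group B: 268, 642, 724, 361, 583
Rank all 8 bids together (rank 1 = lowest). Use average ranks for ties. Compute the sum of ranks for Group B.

22.5

Sorted (ascending): 268, 356, 361, 583, 583, 642, 655, 724
The 2 values of 583 occupy positions 4–5 → average rank (4+5)/2 = 4.5.
Group B values → pooled ranks: 268→1, 642→6, 724→8, 361→3, 583→4.5
Rank sum = 1 + 6 + 8 + 3 + 4.5 = 22.5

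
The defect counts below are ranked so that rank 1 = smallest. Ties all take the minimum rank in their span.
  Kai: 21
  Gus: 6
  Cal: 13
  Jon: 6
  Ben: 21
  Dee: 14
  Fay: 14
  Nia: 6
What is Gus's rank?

1

Sorted (ascending): 6, 6, 6, 13, 14, 14, 21, 21
The 3 values of 6 occupy positions 1–3 → each gets rank 1.
The 2 values of 14 occupy positions 5–6 → each gets rank 5.
The 2 values of 21 occupy positions 7–8 → each gets rank 7.
Gus has value 6 → rank 1.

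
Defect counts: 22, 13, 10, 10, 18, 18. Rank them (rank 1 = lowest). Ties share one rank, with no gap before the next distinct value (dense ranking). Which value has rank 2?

Sorted (ascending): 10, 10, 13, 18, 18, 22
The 2 values of 10 share dense rank 1.
The 2 values of 18 share dense rank 3.
Remaining distinct values take the next consecutive integers.
Rank 2 → value 13.

13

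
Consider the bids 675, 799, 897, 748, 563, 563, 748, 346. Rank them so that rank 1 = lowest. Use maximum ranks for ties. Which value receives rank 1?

Sorted (ascending): 346, 563, 563, 675, 748, 748, 799, 897
The 2 values of 563 occupy positions 2–3 → each gets rank 3.
The 2 values of 748 occupy positions 5–6 → each gets rank 6.
Rank 1 → value 346.

346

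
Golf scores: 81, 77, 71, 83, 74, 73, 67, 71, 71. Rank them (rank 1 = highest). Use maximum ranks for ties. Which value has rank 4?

74

Sorted (descending): 83, 81, 77, 74, 73, 71, 71, 71, 67
The 3 values of 71 occupy positions 6–8 → each gets rank 8.
Rank 4 → value 74.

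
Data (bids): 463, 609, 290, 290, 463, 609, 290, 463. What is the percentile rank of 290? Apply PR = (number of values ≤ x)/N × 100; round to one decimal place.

37.5

N = 8.
Strictly below 290: 0. Equal to 290: 3.
PR = 3/8 × 100 = 37.5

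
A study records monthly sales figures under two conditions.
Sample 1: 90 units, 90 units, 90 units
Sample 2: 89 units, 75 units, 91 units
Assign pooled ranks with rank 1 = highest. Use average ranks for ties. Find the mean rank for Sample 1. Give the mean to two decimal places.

Sorted (descending): 91, 90, 90, 90, 89, 75
The 3 values of 90 occupy positions 2–4 → average rank 3.
Sample 1 values → pooled ranks: 90→3, 90→3, 90→3
Mean rank = (3 + 3 + 3) / 3 = 3.00

3.00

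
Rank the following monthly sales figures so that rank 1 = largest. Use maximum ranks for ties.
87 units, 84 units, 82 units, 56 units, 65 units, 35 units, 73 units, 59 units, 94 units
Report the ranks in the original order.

2, 3, 4, 8, 6, 9, 5, 7, 1

Sorted (descending): 94, 87, 84, 82, 73, 65, 59, 56, 35
No ties — each value takes its position as its rank.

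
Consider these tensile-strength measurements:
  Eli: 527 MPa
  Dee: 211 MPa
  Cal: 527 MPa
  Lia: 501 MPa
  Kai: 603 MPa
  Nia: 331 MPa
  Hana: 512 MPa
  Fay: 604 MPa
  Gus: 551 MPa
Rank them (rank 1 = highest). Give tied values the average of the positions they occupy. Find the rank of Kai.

2

Sorted (descending): 604, 603, 551, 527, 527, 512, 501, 331, 211
The 2 values of 527 occupy positions 4–5 → average rank (4+5)/2 = 4.5.
Kai has value 603 MPa → rank 2.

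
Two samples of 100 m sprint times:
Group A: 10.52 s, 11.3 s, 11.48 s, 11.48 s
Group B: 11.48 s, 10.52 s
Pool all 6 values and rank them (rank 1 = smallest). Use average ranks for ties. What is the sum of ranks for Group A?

Sorted (ascending): 10.52, 10.52, 11.3, 11.48, 11.48, 11.48
The 2 values of 10.52 occupy positions 1–2 → average rank (1+2)/2 = 1.5.
The 3 values of 11.48 occupy positions 4–6 → average rank 5.
Group A values → pooled ranks: 10.52→1.5, 11.3→3, 11.48→5, 11.48→5
Rank sum = 1.5 + 3 + 5 + 5 = 14.5

14.5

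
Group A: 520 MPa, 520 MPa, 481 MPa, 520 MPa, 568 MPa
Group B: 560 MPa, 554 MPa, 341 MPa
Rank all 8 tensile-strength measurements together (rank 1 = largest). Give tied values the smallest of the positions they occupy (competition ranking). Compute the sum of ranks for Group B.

Sorted (descending): 568, 560, 554, 520, 520, 520, 481, 341
The 3 values of 520 occupy positions 4–6 → each gets rank 4.
Group B values → pooled ranks: 560→2, 554→3, 341→8
Rank sum = 2 + 3 + 8 = 13

13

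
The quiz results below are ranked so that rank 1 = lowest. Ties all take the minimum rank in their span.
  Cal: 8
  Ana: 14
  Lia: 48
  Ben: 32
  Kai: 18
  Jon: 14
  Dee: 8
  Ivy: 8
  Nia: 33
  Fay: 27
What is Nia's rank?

9

Sorted (ascending): 8, 8, 8, 14, 14, 18, 27, 32, 33, 48
The 3 values of 8 occupy positions 1–3 → each gets rank 1.
The 2 values of 14 occupy positions 4–5 → each gets rank 4.
Nia has value 33 → rank 9.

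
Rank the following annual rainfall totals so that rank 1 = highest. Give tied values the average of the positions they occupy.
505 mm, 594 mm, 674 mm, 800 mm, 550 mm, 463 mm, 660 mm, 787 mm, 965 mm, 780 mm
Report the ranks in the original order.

Sorted (descending): 965, 800, 787, 780, 674, 660, 594, 550, 505, 463
No ties — each value takes its position as its rank.

9, 7, 5, 2, 8, 10, 6, 3, 1, 4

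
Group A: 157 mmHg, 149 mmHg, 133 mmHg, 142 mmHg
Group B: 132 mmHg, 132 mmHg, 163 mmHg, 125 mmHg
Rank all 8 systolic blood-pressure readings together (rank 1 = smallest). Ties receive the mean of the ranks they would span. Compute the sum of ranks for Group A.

Sorted (ascending): 125, 132, 132, 133, 142, 149, 157, 163
The 2 values of 132 occupy positions 2–3 → average rank (2+3)/2 = 2.5.
Group A values → pooled ranks: 157→7, 149→6, 133→4, 142→5
Rank sum = 7 + 6 + 4 + 5 = 22

22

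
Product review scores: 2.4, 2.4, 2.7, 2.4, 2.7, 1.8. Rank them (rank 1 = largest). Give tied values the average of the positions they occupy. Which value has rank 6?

Sorted (descending): 2.7, 2.7, 2.4, 2.4, 2.4, 1.8
The 2 values of 2.7 occupy positions 1–2 → average rank (1+2)/2 = 1.5.
The 3 values of 2.4 occupy positions 3–5 → average rank 4.
Rank 6 → value 1.8.

1.8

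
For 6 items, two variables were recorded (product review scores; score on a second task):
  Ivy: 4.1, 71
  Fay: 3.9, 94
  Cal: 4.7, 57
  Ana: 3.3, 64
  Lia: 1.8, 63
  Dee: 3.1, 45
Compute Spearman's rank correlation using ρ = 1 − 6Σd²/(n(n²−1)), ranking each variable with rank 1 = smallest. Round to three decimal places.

0.257

Ranks of variable 1: 5, 4, 6, 3, 1, 2
Ranks of variable 2: 5, 6, 2, 4, 3, 1
d = r₁ − r₂: 0, -2, 4, -1, -2, 1
d²: 0, 4, 16, 1, 4, 1; Σd² = 26
ρ = 1 − 6·26/(6·35) = 1 − 156/210 = 0.257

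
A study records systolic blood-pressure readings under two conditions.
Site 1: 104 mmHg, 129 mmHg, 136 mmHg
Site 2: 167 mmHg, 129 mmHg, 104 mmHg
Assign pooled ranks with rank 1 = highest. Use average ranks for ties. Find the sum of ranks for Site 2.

Sorted (descending): 167, 136, 129, 129, 104, 104
The 2 values of 129 occupy positions 3–4 → average rank (3+4)/2 = 3.5.
The 2 values of 104 occupy positions 5–6 → average rank (5+6)/2 = 5.5.
Site 2 values → pooled ranks: 167→1, 129→3.5, 104→5.5
Rank sum = 1 + 3.5 + 5.5 = 10

10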